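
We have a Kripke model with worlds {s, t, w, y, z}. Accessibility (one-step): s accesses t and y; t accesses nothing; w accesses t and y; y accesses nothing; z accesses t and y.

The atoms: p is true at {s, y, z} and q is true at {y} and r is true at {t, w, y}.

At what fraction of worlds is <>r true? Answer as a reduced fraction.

3/5

s: successors {t, y}; r there: t:T, y:T. ✓
t: no successors, so <>r fails. ✗
w: successors {t, y}; r there: t:T, y:T. ✓
y: no successors, so <>r fails. ✗
z: successors {t, y}; r there: t:T, y:T. ✓
That's 3 of 5 worlds, so 3/5.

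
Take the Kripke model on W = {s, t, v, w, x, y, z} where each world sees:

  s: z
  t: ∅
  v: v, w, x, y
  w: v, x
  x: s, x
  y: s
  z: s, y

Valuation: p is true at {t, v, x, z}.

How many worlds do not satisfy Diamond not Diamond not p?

s: successors {z}; not Diamond not p there: z:F. ✗
t: no successors, so Diamond not Diamond not p fails. ✗
v: successors {v, w, x, y}; not Diamond not p there: v:F, w:T, x:F, y:F. ✓
w: successors {v, x}; not Diamond not p there: v:F, x:F. ✗
x: successors {s, x}; not Diamond not p there: s:T, x:F. ✓
y: successors {s}; not Diamond not p there: s:T. ✓
z: successors {s, y}; not Diamond not p there: s:T, y:F. ✓
Satisfying worlds: {v, x, y, z}.
So Diamond not Diamond not p fails at the other 3 worlds.

3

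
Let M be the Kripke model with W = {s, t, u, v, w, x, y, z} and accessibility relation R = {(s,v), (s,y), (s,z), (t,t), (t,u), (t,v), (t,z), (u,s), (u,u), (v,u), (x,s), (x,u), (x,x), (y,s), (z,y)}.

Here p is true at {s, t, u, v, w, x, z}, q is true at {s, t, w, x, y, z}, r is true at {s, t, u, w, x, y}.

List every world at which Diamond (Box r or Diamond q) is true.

s: successors {v, y, z}; Box r or Diamond q there: v:T, y:T, z:T. ✓
t: successors {t, u, v, z}; Box r or Diamond q there: t:T, u:T, v:T, z:T. ✓
u: successors {s, u}; Box r or Diamond q there: s:T, u:T. ✓
v: successors {u}; Box r or Diamond q there: u:T. ✓
w: no successors, so Diamond (Box r or Diamond q) fails. ✗
x: successors {s, u, x}; Box r or Diamond q there: s:T, u:T, x:T. ✓
y: successors {s}; Box r or Diamond q there: s:T. ✓
z: successors {y}; Box r or Diamond q there: y:T. ✓

{s, t, u, v, x, y, z}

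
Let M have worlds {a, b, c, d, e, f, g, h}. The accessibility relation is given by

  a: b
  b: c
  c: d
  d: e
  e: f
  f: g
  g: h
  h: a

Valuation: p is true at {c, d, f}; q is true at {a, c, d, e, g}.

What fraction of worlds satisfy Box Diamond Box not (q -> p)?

3/8

a: successors {b}; Diamond Box not (q -> p) there: b:F. ✗
b: successors {c}; Diamond Box not (q -> p) there: c:T. ✓
c: successors {d}; Diamond Box not (q -> p) there: d:F. ✗
d: successors {e}; Diamond Box not (q -> p) there: e:T. ✓
e: successors {f}; Diamond Box not (q -> p) there: f:F. ✗
f: successors {g}; Diamond Box not (q -> p) there: g:T. ✓
g: successors {h}; Diamond Box not (q -> p) there: h:F. ✗
h: successors {a}; Diamond Box not (q -> p) there: a:F. ✗
That's 3 of 8 worlds, so 3/8.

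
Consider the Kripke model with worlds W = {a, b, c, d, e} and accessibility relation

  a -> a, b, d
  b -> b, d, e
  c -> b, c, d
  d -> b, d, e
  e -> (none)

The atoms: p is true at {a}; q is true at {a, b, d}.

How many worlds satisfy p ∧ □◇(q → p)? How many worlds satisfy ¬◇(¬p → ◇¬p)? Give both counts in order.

For p ∧ □◇(q → p):
a: p is T, □◇(q → p) is T. ✓
b: p is F, □◇(q → p) is F. ✗
c: p is F, □◇(q → p) is T. ✗
d: p is F, □◇(q → p) is F. ✗
e: p is F, □◇(q → p) is T. ✗
— 1 world.
For ¬◇(¬p → ◇¬p):
a: ◇(¬p → ◇¬p) is T. ✗
b: ◇(¬p → ◇¬p) is T. ✗
c: ◇(¬p → ◇¬p) is T. ✗
d: ◇(¬p → ◇¬p) is T. ✗
e: ◇(¬p → ◇¬p) is F. ✓
— 1 world.

1 and 1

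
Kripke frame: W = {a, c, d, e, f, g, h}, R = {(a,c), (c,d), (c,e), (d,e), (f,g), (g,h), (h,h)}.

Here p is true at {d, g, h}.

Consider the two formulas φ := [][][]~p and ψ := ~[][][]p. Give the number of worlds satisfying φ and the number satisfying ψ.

For [][][]~p:
a: successors {c}; [][]~p there: c:T. ✓
c: successors {d, e}; [][]~p there: d:T, e:T. ✓
d: successors {e}; [][]~p there: e:T. ✓
e: no successors, so [][][]~p holds vacuously. ✓
f: successors {g}; [][]~p there: g:F. ✗
g: successors {h}; [][]~p there: h:F. ✗
h: successors {h}; [][]~p there: h:F. ✗
— 4 worlds.
For ~[][][]p:
a: [][][]p is F. ✓
c: [][][]p is T. ✗
d: [][][]p is T. ✗
e: [][][]p is T. ✗
f: [][][]p is T. ✗
g: [][][]p is T. ✗
h: [][][]p is T. ✗
— 1 world.

4 and 1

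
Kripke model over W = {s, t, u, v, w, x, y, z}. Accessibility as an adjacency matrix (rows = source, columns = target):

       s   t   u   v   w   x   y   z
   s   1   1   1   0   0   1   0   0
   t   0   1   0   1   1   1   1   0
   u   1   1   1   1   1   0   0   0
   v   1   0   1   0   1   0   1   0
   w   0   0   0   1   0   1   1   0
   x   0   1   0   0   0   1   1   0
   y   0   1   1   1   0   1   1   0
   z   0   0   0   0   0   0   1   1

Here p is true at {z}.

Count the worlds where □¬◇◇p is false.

s: successors {s, t, u, x}; ¬◇◇p there: s:T, t:T, u:T, x:T. ✓
t: successors {t, v, w, x, y}; ¬◇◇p there: t:T, v:T, w:T, x:T, y:T. ✓
u: successors {s, t, u, v, w}; ¬◇◇p there: s:T, t:T, u:T, v:T, w:T. ✓
v: successors {s, u, w, y}; ¬◇◇p there: s:T, u:T, w:T, y:T. ✓
w: successors {v, x, y}; ¬◇◇p there: v:T, x:T, y:T. ✓
x: successors {t, x, y}; ¬◇◇p there: t:T, x:T, y:T. ✓
y: successors {t, u, v, x, y}; ¬◇◇p there: t:T, u:T, v:T, x:T, y:T. ✓
z: successors {y, z}; ¬◇◇p there: y:T, z:F. ✗
Satisfying worlds: {s, t, u, v, w, x, y}.
So □¬◇◇p fails at the other 1 world.

1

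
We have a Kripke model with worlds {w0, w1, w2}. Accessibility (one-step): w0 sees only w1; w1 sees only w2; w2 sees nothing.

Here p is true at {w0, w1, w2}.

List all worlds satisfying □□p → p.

w0: □□p is T, p is T. ✓
w1: □□p is T, p is T. ✓
w2: □□p is T, p is T. ✓

{w0, w1, w2}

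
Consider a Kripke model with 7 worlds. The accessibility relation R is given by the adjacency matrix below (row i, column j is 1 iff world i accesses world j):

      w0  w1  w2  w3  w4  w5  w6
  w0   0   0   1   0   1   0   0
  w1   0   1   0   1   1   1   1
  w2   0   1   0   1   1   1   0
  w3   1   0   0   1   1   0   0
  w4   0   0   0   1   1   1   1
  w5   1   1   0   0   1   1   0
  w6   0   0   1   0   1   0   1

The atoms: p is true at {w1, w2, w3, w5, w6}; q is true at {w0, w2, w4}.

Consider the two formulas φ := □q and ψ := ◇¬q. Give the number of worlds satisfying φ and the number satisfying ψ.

For □q:
w0: successors {w2, w4}; q there: w2:T, w4:T. ✓
w1: successors {w1, w3, w4, w5, w6}; q there: w1:F, w3:F, w4:T, w5:F, w6:F. ✗
w2: successors {w1, w3, w4, w5}; q there: w1:F, w3:F, w4:T, w5:F. ✗
w3: successors {w0, w3, w4}; q there: w0:T, w3:F, w4:T. ✗
w4: successors {w3, w4, w5, w6}; q there: w3:F, w4:T, w5:F, w6:F. ✗
w5: successors {w0, w1, w4, w5}; q there: w0:T, w1:F, w4:T, w5:F. ✗
w6: successors {w2, w4, w6}; q there: w2:T, w4:T, w6:F. ✗
— 1 world.
For ◇¬q:
w0: successors {w2, w4}; ¬q there: w2:F, w4:F. ✗
w1: successors {w1, w3, w4, w5, w6}; ¬q there: w1:T, w3:T, w4:F, w5:T, w6:T. ✓
w2: successors {w1, w3, w4, w5}; ¬q there: w1:T, w3:T, w4:F, w5:T. ✓
w3: successors {w0, w3, w4}; ¬q there: w0:F, w3:T, w4:F. ✓
w4: successors {w3, w4, w5, w6}; ¬q there: w3:T, w4:F, w5:T, w6:T. ✓
w5: successors {w0, w1, w4, w5}; ¬q there: w0:F, w1:T, w4:F, w5:T. ✓
w6: successors {w2, w4, w6}; ¬q there: w2:F, w4:F, w6:T. ✓
— 6 worlds.

1 and 6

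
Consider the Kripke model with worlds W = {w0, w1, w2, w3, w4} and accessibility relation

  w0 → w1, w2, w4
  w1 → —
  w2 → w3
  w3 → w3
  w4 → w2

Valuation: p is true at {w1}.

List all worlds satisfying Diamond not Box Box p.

{w0, w2, w3, w4}

w0: successors {w1, w2, w4}; not Box Box p there: w1:F, w2:T, w4:T. ✓
w1: no successors, so Diamond not Box Box p fails. ✗
w2: successors {w3}; not Box Box p there: w3:T. ✓
w3: successors {w3}; not Box Box p there: w3:T. ✓
w4: successors {w2}; not Box Box p there: w2:T. ✓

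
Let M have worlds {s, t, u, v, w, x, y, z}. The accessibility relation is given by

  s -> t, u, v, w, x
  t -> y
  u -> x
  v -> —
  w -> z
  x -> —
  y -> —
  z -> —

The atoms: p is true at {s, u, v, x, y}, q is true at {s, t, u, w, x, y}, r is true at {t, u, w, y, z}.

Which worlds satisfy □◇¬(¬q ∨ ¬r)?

{v, x, y, z}

s: successors {t, u, v, w, x}; ◇¬(¬q ∨ ¬r) there: t:T, u:F, v:F, w:F, x:F. ✗
t: successors {y}; ◇¬(¬q ∨ ¬r) there: y:F. ✗
u: successors {x}; ◇¬(¬q ∨ ¬r) there: x:F. ✗
v: no successors, so □◇¬(¬q ∨ ¬r) holds vacuously. ✓
w: successors {z}; ◇¬(¬q ∨ ¬r) there: z:F. ✗
x: no successors, so □◇¬(¬q ∨ ¬r) holds vacuously. ✓
y: no successors, so □◇¬(¬q ∨ ¬r) holds vacuously. ✓
z: no successors, so □◇¬(¬q ∨ ¬r) holds vacuously. ✓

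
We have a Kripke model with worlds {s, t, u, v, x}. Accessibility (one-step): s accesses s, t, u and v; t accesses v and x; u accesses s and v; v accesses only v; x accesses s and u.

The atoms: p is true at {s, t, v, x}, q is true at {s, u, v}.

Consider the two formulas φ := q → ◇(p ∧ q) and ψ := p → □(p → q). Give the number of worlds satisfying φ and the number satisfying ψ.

5 and 3

For q → ◇(p ∧ q):
s: q is T, ◇(p ∧ q) is T. ✓
t: q is F, ◇(p ∧ q) is T. ✓
u: q is T, ◇(p ∧ q) is T. ✓
v: q is T, ◇(p ∧ q) is T. ✓
x: q is F, ◇(p ∧ q) is T. ✓
— 5 worlds.
For p → □(p → q):
s: p is T, □(p → q) is F. ✗
t: p is T, □(p → q) is F. ✗
u: p is F, □(p → q) is T. ✓
v: p is T, □(p → q) is T. ✓
x: p is T, □(p → q) is T. ✓
— 3 worlds.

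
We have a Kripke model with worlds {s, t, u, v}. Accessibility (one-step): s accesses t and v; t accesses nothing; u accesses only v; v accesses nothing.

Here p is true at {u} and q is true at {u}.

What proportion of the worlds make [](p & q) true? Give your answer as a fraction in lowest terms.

s: successors {t, v}; p & q there: t:F, v:F. ✗
t: no successors, so [](p & q) holds vacuously. ✓
u: successors {v}; p & q there: v:F. ✗
v: no successors, so [](p & q) holds vacuously. ✓
That's 2 of 4 worlds, so 2/4 = 1/2.

1/2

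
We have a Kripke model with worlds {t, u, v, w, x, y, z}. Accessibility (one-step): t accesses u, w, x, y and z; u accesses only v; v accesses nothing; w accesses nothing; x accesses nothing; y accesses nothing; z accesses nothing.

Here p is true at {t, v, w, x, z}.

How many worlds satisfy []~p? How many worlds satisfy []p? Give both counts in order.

For []~p:
t: successors {u, w, x, y, z}; ~p there: u:T, w:F, x:F, y:T, z:F. ✗
u: successors {v}; ~p there: v:F. ✗
v: no successors, so []~p holds vacuously. ✓
w: no successors, so []~p holds vacuously. ✓
x: no successors, so []~p holds vacuously. ✓
y: no successors, so []~p holds vacuously. ✓
z: no successors, so []~p holds vacuously. ✓
— 5 worlds.
For []p:
t: successors {u, w, x, y, z}; p there: u:F, w:T, x:T, y:F, z:T. ✗
u: successors {v}; p there: v:T. ✓
v: no successors, so []p holds vacuously. ✓
w: no successors, so []p holds vacuously. ✓
x: no successors, so []p holds vacuously. ✓
y: no successors, so []p holds vacuously. ✓
z: no successors, so []p holds vacuously. ✓
— 6 worlds.

5 and 6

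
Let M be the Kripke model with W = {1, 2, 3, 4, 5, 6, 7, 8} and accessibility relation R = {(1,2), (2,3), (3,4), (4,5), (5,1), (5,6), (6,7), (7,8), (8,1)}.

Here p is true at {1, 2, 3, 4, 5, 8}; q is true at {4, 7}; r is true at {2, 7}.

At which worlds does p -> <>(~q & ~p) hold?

{5, 6, 7}

1: p is T, <>(~q & ~p) is F. ✗
2: p is T, <>(~q & ~p) is F. ✗
3: p is T, <>(~q & ~p) is F. ✗
4: p is T, <>(~q & ~p) is F. ✗
5: p is T, <>(~q & ~p) is T. ✓
6: p is F, <>(~q & ~p) is F. ✓
7: p is F, <>(~q & ~p) is F. ✓
8: p is T, <>(~q & ~p) is F. ✗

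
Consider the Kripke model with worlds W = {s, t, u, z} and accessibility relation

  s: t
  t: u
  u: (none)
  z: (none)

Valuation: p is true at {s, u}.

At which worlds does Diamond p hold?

{t}

s: successors {t}; p there: t:F. ✗
t: successors {u}; p there: u:T. ✓
u: no successors, so Diamond p fails. ✗
z: no successors, so Diamond p fails. ✗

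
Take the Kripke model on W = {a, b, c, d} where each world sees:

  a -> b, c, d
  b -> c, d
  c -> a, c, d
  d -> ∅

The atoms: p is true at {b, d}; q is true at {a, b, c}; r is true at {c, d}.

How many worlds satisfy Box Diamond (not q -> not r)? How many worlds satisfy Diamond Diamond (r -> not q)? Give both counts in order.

1 and 3

For Box Diamond (not q -> not r):
a: successors {b, c, d}; Diamond (not q -> not r) there: b:T, c:T, d:F. ✗
b: successors {c, d}; Diamond (not q -> not r) there: c:T, d:F. ✗
c: successors {a, c, d}; Diamond (not q -> not r) there: a:T, c:T, d:F. ✗
d: no successors, so Box Diamond (not q -> not r) holds vacuously. ✓
— 1 world.
For Diamond Diamond (r -> not q):
a: successors {b, c, d}; Diamond (r -> not q) there: b:T, c:T, d:F. ✓
b: successors {c, d}; Diamond (r -> not q) there: c:T, d:F. ✓
c: successors {a, c, d}; Diamond (r -> not q) there: a:T, c:T, d:F. ✓
d: no successors, so Diamond Diamond (r -> not q) fails. ✗
— 3 worlds.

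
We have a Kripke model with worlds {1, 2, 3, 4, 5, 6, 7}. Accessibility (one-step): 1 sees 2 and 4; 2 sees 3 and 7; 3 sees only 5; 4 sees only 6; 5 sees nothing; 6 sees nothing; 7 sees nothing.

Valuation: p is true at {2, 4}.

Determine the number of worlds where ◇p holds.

1

1: successors {2, 4}; p there: 2:T, 4:T. ✓
2: successors {3, 7}; p there: 3:F, 7:F. ✗
3: successors {5}; p there: 5:F. ✗
4: successors {6}; p there: 6:F. ✗
5: no successors, so ◇p fails. ✗
6: no successors, so ◇p fails. ✗
7: no successors, so ◇p fails. ✗
Satisfying worlds: {1}.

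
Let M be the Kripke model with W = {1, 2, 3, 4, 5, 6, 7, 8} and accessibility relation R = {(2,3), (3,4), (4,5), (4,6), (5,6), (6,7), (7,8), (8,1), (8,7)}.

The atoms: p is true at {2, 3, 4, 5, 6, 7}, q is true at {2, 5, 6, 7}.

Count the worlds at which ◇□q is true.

1: no successors, so ◇□q fails. ✗
2: successors {3}; □q there: 3:F. ✗
3: successors {4}; □q there: 4:T. ✓
4: successors {5, 6}; □q there: 5:T, 6:T. ✓
5: successors {6}; □q there: 6:T. ✓
6: successors {7}; □q there: 7:F. ✗
7: successors {8}; □q there: 8:F. ✗
8: successors {1, 7}; □q there: 1:T, 7:F. ✓
Satisfying worlds: {3, 4, 5, 8}.

4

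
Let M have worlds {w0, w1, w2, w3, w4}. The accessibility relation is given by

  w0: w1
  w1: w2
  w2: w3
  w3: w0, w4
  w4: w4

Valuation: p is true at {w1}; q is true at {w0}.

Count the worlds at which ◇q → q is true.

4

w0: ◇q is F, q is T. ✓
w1: ◇q is F, q is F. ✓
w2: ◇q is F, q is F. ✓
w3: ◇q is T, q is F. ✗
w4: ◇q is F, q is F. ✓
Satisfying worlds: {w0, w1, w2, w4}.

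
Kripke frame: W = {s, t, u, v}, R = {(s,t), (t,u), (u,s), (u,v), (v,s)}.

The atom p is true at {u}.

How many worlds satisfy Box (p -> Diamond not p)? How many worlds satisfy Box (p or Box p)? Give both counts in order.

4 and 2

For Box (p -> Diamond not p):
s: successors {t}; p -> Diamond not p there: t:T. ✓
t: successors {u}; p -> Diamond not p there: u:T. ✓
u: successors {s, v}; p -> Diamond not p there: s:T, v:T. ✓
v: successors {s}; p -> Diamond not p there: s:T. ✓
— 4 worlds.
For Box (p or Box p):
s: successors {t}; p or Box p there: t:T. ✓
t: successors {u}; p or Box p there: u:T. ✓
u: successors {s, v}; p or Box p there: s:F, v:F. ✗
v: successors {s}; p or Box p there: s:F. ✗
— 2 worlds.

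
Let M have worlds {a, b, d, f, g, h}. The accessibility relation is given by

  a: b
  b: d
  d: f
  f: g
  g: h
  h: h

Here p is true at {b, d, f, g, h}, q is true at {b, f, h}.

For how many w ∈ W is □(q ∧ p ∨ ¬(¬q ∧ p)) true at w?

a: successors {b}; q ∧ p ∨ ¬(¬q ∧ p) there: b:T. ✓
b: successors {d}; q ∧ p ∨ ¬(¬q ∧ p) there: d:F. ✗
d: successors {f}; q ∧ p ∨ ¬(¬q ∧ p) there: f:T. ✓
f: successors {g}; q ∧ p ∨ ¬(¬q ∧ p) there: g:F. ✗
g: successors {h}; q ∧ p ∨ ¬(¬q ∧ p) there: h:T. ✓
h: successors {h}; q ∧ p ∨ ¬(¬q ∧ p) there: h:T. ✓
Satisfying worlds: {a, d, g, h}.

4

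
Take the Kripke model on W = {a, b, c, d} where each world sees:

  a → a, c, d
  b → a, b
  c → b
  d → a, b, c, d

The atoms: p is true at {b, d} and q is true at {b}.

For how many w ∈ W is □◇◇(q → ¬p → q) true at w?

4

a: successors {a, c, d}; ◇◇(q → ¬p → q) there: a:T, c:T, d:T. ✓
b: successors {a, b}; ◇◇(q → ¬p → q) there: a:T, b:T. ✓
c: successors {b}; ◇◇(q → ¬p → q) there: b:T. ✓
d: successors {a, b, c, d}; ◇◇(q → ¬p → q) there: a:T, b:T, c:T, d:T. ✓
Satisfying worlds: {a, b, c, d}.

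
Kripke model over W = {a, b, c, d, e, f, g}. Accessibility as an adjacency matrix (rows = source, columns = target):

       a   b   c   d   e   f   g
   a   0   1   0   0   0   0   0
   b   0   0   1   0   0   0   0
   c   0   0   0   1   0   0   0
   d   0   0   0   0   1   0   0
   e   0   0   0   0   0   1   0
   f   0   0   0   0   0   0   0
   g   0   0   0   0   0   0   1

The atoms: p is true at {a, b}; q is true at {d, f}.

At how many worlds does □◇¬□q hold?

a: successors {b}; ◇¬□q there: b:F. ✗
b: successors {c}; ◇¬□q there: c:T. ✓
c: successors {d}; ◇¬□q there: d:F. ✗
d: successors {e}; ◇¬□q there: e:F. ✗
e: successors {f}; ◇¬□q there: f:F. ✗
f: no successors, so □◇¬□q holds vacuously. ✓
g: successors {g}; ◇¬□q there: g:T. ✓
Satisfying worlds: {b, f, g}.

3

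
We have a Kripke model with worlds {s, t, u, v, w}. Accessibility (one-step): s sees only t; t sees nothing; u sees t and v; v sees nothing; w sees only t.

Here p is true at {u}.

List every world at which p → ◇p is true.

{s, t, v, w}

s: p is F, ◇p is F. ✓
t: p is F, ◇p is F. ✓
u: p is T, ◇p is F. ✗
v: p is F, ◇p is F. ✓
w: p is F, ◇p is F. ✓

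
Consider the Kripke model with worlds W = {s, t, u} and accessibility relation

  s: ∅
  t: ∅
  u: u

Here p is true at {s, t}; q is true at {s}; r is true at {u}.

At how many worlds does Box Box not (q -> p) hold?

2

s: no successors, so Box Box not (q -> p) holds vacuously. ✓
t: no successors, so Box Box not (q -> p) holds vacuously. ✓
u: successors {u}; Box not (q -> p) there: u:F. ✗
Satisfying worlds: {s, t}.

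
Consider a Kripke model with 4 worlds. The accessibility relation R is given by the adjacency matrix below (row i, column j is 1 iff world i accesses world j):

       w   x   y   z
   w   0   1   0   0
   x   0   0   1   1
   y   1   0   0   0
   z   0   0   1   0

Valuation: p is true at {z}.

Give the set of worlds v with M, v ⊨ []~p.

{w, y, z}

w: successors {x}; ~p there: x:T. ✓
x: successors {y, z}; ~p there: y:T, z:F. ✗
y: successors {w}; ~p there: w:T. ✓
z: successors {y}; ~p there: y:T. ✓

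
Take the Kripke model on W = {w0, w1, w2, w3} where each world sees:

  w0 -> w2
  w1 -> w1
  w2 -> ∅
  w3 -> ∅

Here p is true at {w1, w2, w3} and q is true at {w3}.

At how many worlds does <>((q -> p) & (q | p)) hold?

w0: successors {w2}; (q -> p) & (q | p) there: w2:T. ✓
w1: successors {w1}; (q -> p) & (q | p) there: w1:T. ✓
w2: no successors, so <>((q -> p) & (q | p)) fails. ✗
w3: no successors, so <>((q -> p) & (q | p)) fails. ✗
Satisfying worlds: {w0, w1}.

2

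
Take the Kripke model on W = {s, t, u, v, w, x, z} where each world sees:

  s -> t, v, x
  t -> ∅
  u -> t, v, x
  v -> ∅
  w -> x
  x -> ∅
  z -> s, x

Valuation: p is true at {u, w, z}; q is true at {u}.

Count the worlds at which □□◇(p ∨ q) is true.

s: successors {t, v, x}; □◇(p ∨ q) there: t:T, v:T, x:T. ✓
t: no successors, so □□◇(p ∨ q) holds vacuously. ✓
u: successors {t, v, x}; □◇(p ∨ q) there: t:T, v:T, x:T. ✓
v: no successors, so □□◇(p ∨ q) holds vacuously. ✓
w: successors {x}; □◇(p ∨ q) there: x:T. ✓
x: no successors, so □□◇(p ∨ q) holds vacuously. ✓
z: successors {s, x}; □◇(p ∨ q) there: s:F, x:T. ✗
Satisfying worlds: {s, t, u, v, w, x}.

6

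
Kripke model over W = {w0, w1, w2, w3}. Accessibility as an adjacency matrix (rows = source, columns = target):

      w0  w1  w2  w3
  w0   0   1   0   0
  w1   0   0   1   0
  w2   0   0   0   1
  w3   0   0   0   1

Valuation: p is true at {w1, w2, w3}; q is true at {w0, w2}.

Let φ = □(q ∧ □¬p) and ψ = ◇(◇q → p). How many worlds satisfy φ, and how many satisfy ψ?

0 and 4

For □(q ∧ □¬p):
w0: successors {w1}; q ∧ □¬p there: w1:F. ✗
w1: successors {w2}; q ∧ □¬p there: w2:F. ✗
w2: successors {w3}; q ∧ □¬p there: w3:F. ✗
w3: successors {w3}; q ∧ □¬p there: w3:F. ✗
— 0 worlds.
For ◇(◇q → p):
w0: successors {w1}; ◇q → p there: w1:T. ✓
w1: successors {w2}; ◇q → p there: w2:T. ✓
w2: successors {w3}; ◇q → p there: w3:T. ✓
w3: successors {w3}; ◇q → p there: w3:T. ✓
— 4 worlds.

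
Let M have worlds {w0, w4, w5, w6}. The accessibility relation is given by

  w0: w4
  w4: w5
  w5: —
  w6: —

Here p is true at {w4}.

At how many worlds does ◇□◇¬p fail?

3

w0: successors {w4}; □◇¬p there: w4:F. ✗
w4: successors {w5}; □◇¬p there: w5:T. ✓
w5: no successors, so ◇□◇¬p fails. ✗
w6: no successors, so ◇□◇¬p fails. ✗
Satisfying worlds: {w4}.
So ◇□◇¬p fails at the other 3 worlds.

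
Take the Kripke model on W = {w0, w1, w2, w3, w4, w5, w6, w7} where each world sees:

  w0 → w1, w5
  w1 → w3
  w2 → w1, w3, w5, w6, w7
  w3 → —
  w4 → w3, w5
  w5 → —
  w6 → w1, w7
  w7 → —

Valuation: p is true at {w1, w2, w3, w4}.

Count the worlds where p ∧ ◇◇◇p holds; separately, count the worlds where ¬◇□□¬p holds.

1 and 3

For p ∧ ◇◇◇p:
w0: p is F, ◇◇◇p is F. ✗
w1: p is T, ◇◇◇p is F. ✗
w2: p is T, ◇◇◇p is T. ✓
w3: p is T, ◇◇◇p is F. ✗
w4: p is T, ◇◇◇p is F. ✗
w5: p is F, ◇◇◇p is F. ✗
w6: p is F, ◇◇◇p is F. ✗
w7: p is F, ◇◇◇p is F. ✗
— 1 world.
For ¬◇□□¬p:
w0: ◇□□¬p is T. ✗
w1: ◇□□¬p is T. ✗
w2: ◇□□¬p is T. ✗
w3: ◇□□¬p is F. ✓
w4: ◇□□¬p is T. ✗
w5: ◇□□¬p is F. ✓
w6: ◇□□¬p is T. ✗
w7: ◇□□¬p is F. ✓
— 3 worlds.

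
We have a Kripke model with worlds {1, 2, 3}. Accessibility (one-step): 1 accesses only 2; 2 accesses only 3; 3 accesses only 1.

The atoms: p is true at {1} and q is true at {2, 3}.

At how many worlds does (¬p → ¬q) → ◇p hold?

2

1: ¬p → ¬q is T, ◇p is F. ✗
2: ¬p → ¬q is F, ◇p is F. ✓
3: ¬p → ¬q is F, ◇p is T. ✓
Satisfying worlds: {2, 3}.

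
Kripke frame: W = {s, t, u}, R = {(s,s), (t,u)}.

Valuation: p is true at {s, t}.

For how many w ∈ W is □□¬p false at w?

s: successors {s}; □¬p there: s:F. ✗
t: successors {u}; □¬p there: u:T. ✓
u: no successors, so □□¬p holds vacuously. ✓
Satisfying worlds: {t, u}.
So □□¬p fails at the other 1 world.

1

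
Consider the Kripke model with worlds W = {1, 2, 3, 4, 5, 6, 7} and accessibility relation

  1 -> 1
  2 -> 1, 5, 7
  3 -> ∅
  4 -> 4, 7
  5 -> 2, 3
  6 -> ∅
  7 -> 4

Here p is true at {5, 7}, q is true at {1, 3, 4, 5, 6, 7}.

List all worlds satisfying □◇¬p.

{1, 2, 3, 4, 6, 7}

1: successors {1}; ◇¬p there: 1:T. ✓
2: successors {1, 5, 7}; ◇¬p there: 1:T, 5:T, 7:T. ✓
3: no successors, so □◇¬p holds vacuously. ✓
4: successors {4, 7}; ◇¬p there: 4:T, 7:T. ✓
5: successors {2, 3}; ◇¬p there: 2:T, 3:F. ✗
6: no successors, so □◇¬p holds vacuously. ✓
7: successors {4}; ◇¬p there: 4:T. ✓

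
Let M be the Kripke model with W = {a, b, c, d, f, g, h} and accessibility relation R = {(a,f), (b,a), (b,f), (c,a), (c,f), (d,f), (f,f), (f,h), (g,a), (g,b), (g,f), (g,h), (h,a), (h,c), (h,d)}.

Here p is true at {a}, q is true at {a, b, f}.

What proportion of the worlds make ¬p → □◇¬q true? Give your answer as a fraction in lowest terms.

3/7

a: ¬p is F, □◇¬q is T. ✓
b: ¬p is T, □◇¬q is F. ✗
c: ¬p is T, □◇¬q is F. ✗
d: ¬p is T, □◇¬q is T. ✓
f: ¬p is T, □◇¬q is T. ✓
g: ¬p is T, □◇¬q is F. ✗
h: ¬p is T, □◇¬q is F. ✗
That's 3 of 7 worlds, so 3/7.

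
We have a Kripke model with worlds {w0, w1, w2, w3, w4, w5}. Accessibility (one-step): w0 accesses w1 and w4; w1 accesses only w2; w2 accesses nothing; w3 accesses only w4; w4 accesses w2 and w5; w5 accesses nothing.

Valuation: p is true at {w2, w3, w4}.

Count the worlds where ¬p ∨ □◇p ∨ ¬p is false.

w0: ¬p is T, □◇p ∨ ¬p is T. ✓
w1: ¬p is T, □◇p ∨ ¬p is T. ✓
w2: ¬p is F, □◇p ∨ ¬p is T. ✓
w3: ¬p is F, □◇p ∨ ¬p is T. ✓
w4: ¬p is F, □◇p ∨ ¬p is F. ✗
w5: ¬p is T, □◇p ∨ ¬p is T. ✓
Satisfying worlds: {w0, w1, w2, w3, w5}.
So ¬p ∨ □◇p ∨ ¬p fails at the other 1 world.

1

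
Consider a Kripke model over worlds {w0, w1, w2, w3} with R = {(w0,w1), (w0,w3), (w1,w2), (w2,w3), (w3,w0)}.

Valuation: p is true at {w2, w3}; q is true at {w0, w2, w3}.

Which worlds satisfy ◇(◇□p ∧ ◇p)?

w0: successors {w1, w3}; ◇□p ∧ ◇p there: w1:T, w3:F. ✓
w1: successors {w2}; ◇□p ∧ ◇p there: w2:F. ✗
w2: successors {w3}; ◇□p ∧ ◇p there: w3:F. ✗
w3: successors {w0}; ◇□p ∧ ◇p there: w0:T. ✓

{w0, w3}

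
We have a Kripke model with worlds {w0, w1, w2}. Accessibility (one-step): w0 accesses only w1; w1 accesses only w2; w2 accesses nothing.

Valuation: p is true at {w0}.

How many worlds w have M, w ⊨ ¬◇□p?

w0: ◇□p is F. ✓
w1: ◇□p is T. ✗
w2: ◇□p is F. ✓
Satisfying worlds: {w0, w2}.

2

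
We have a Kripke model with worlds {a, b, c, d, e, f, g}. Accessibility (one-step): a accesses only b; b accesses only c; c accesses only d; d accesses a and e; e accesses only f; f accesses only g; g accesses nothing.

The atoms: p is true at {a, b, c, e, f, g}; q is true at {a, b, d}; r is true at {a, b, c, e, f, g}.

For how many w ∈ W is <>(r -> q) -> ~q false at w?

a: <>(r -> q) is T, ~q is F. ✗
b: <>(r -> q) is F, ~q is F. ✓
c: <>(r -> q) is T, ~q is T. ✓
d: <>(r -> q) is T, ~q is F. ✗
e: <>(r -> q) is F, ~q is T. ✓
f: <>(r -> q) is F, ~q is T. ✓
g: <>(r -> q) is F, ~q is T. ✓
Satisfying worlds: {b, c, e, f, g}.
So <>(r -> q) -> ~q fails at the other 2 worlds.

2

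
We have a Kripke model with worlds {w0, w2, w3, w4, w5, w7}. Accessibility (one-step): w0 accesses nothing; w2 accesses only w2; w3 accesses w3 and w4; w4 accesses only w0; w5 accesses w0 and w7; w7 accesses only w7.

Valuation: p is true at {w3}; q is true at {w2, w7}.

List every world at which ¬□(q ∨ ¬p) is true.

{w3}

w0: □(q ∨ ¬p) is T. ✗
w2: □(q ∨ ¬p) is T. ✗
w3: □(q ∨ ¬p) is F. ✓
w4: □(q ∨ ¬p) is T. ✗
w5: □(q ∨ ¬p) is T. ✗
w7: □(q ∨ ¬p) is T. ✗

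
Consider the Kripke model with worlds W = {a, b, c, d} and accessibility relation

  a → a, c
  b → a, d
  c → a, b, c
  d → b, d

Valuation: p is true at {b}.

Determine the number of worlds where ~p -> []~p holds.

a: ~p is T, []~p is T. ✓
b: ~p is F, []~p is T. ✓
c: ~p is T, []~p is F. ✗
d: ~p is T, []~p is F. ✗
Satisfying worlds: {a, b}.

2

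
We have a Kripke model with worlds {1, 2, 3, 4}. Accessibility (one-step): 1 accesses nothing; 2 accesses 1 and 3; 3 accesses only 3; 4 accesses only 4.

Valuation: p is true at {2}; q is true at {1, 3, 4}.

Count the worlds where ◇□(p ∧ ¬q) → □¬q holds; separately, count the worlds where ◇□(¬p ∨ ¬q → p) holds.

3 and 1

For ◇□(p ∧ ¬q) → □¬q:
1: ◇□(p ∧ ¬q) is F, □¬q is T. ✓
2: ◇□(p ∧ ¬q) is T, □¬q is F. ✗
3: ◇□(p ∧ ¬q) is F, □¬q is F. ✓
4: ◇□(p ∧ ¬q) is F, □¬q is F. ✓
— 3 worlds.
For ◇□(¬p ∨ ¬q → p):
1: no successors, so ◇□(¬p ∨ ¬q → p) fails. ✗
2: successors {1, 3}; □(¬p ∨ ¬q → p) there: 1:T, 3:F. ✓
3: successors {3}; □(¬p ∨ ¬q → p) there: 3:F. ✗
4: successors {4}; □(¬p ∨ ¬q → p) there: 4:F. ✗
— 1 world.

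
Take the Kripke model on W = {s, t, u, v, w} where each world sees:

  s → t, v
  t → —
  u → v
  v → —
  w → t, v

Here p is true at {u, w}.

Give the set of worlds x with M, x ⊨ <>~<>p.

{s, u, w}

s: successors {t, v}; ~<>p there: t:T, v:T. ✓
t: no successors, so <>~<>p fails. ✗
u: successors {v}; ~<>p there: v:T. ✓
v: no successors, so <>~<>p fails. ✗
w: successors {t, v}; ~<>p there: t:T, v:T. ✓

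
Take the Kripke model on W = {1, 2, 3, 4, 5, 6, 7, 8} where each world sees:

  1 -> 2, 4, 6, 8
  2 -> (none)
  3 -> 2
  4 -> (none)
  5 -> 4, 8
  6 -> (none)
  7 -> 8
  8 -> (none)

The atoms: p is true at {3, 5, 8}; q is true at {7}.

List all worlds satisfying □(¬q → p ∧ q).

{2, 4, 6, 8}

1: successors {2, 4, 6, 8}; ¬q → p ∧ q there: 2:F, 4:F, 6:F, 8:F. ✗
2: no successors, so □(¬q → p ∧ q) holds vacuously. ✓
3: successors {2}; ¬q → p ∧ q there: 2:F. ✗
4: no successors, so □(¬q → p ∧ q) holds vacuously. ✓
5: successors {4, 8}; ¬q → p ∧ q there: 4:F, 8:F. ✗
6: no successors, so □(¬q → p ∧ q) holds vacuously. ✓
7: successors {8}; ¬q → p ∧ q there: 8:F. ✗
8: no successors, so □(¬q → p ∧ q) holds vacuously. ✓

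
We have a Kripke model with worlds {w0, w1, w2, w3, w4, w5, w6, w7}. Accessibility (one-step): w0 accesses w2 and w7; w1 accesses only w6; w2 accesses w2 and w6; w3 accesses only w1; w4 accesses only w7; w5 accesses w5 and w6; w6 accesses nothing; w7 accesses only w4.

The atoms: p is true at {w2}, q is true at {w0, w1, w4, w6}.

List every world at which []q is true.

w0: successors {w2, w7}; q there: w2:F, w7:F. ✗
w1: successors {w6}; q there: w6:T. ✓
w2: successors {w2, w6}; q there: w2:F, w6:T. ✗
w3: successors {w1}; q there: w1:T. ✓
w4: successors {w7}; q there: w7:F. ✗
w5: successors {w5, w6}; q there: w5:F, w6:T. ✗
w6: no successors, so []q holds vacuously. ✓
w7: successors {w4}; q there: w4:T. ✓

{w1, w3, w6, w7}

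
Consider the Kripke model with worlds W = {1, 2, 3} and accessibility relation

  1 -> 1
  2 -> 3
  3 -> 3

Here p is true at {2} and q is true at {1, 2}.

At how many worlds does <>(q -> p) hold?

1: successors {1}; q -> p there: 1:F. ✗
2: successors {3}; q -> p there: 3:T. ✓
3: successors {3}; q -> p there: 3:T. ✓
Satisfying worlds: {2, 3}.

2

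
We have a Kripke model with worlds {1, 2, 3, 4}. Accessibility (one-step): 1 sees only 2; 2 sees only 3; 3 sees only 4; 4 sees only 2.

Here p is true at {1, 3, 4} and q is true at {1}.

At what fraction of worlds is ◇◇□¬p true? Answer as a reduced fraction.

1/4

1: successors {2}; ◇□¬p there: 2:F. ✗
2: successors {3}; ◇□¬p there: 3:T. ✓
3: successors {4}; ◇□¬p there: 4:F. ✗
4: successors {2}; ◇□¬p there: 2:F. ✗
That's 1 of 4 worlds, so 1/4.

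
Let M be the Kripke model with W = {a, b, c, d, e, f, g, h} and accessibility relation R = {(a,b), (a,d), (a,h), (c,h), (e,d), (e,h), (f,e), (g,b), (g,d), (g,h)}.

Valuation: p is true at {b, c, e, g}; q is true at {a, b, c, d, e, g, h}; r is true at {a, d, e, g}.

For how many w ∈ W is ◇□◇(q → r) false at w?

4

a: successors {b, d, h}; □◇(q → r) there: b:T, d:T, h:T. ✓
b: no successors, so ◇□◇(q → r) fails. ✗
c: successors {h}; □◇(q → r) there: h:T. ✓
d: no successors, so ◇□◇(q → r) fails. ✗
e: successors {d, h}; □◇(q → r) there: d:T, h:T. ✓
f: successors {e}; □◇(q → r) there: e:F. ✗
g: successors {b, d, h}; □◇(q → r) there: b:T, d:T, h:T. ✓
h: no successors, so ◇□◇(q → r) fails. ✗
Satisfying worlds: {a, c, e, g}.
So ◇□◇(q → r) fails at the other 4 worlds.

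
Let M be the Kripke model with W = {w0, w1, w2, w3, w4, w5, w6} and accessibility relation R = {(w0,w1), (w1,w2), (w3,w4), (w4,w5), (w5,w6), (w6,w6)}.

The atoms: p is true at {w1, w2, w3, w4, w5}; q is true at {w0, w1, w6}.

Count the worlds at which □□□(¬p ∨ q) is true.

7

w0: successors {w1}; □□(¬p ∨ q) there: w1:T. ✓
w1: successors {w2}; □□(¬p ∨ q) there: w2:T. ✓
w2: no successors, so □□□(¬p ∨ q) holds vacuously. ✓
w3: successors {w4}; □□(¬p ∨ q) there: w4:T. ✓
w4: successors {w5}; □□(¬p ∨ q) there: w5:T. ✓
w5: successors {w6}; □□(¬p ∨ q) there: w6:T. ✓
w6: successors {w6}; □□(¬p ∨ q) there: w6:T. ✓
Satisfying worlds: {w0, w1, w2, w3, w4, w5, w6}.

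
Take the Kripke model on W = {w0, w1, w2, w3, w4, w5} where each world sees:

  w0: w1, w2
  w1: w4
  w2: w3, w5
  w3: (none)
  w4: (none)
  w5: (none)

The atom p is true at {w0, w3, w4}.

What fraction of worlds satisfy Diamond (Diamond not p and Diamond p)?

w0: successors {w1, w2}; Diamond not p and Diamond p there: w1:F, w2:T. ✓
w1: successors {w4}; Diamond not p and Diamond p there: w4:F. ✗
w2: successors {w3, w5}; Diamond not p and Diamond p there: w3:F, w5:F. ✗
w3: no successors, so Diamond (Diamond not p and Diamond p) fails. ✗
w4: no successors, so Diamond (Diamond not p and Diamond p) fails. ✗
w5: no successors, so Diamond (Diamond not p and Diamond p) fails. ✗
That's 1 of 6 worlds, so 1/6.

1/6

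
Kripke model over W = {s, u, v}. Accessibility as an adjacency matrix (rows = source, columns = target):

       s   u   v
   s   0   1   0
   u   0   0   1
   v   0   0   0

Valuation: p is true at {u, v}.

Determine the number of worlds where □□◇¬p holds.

s: successors {u}; □◇¬p there: u:F. ✗
u: successors {v}; □◇¬p there: v:T. ✓
v: no successors, so □□◇¬p holds vacuously. ✓
Satisfying worlds: {u, v}.

2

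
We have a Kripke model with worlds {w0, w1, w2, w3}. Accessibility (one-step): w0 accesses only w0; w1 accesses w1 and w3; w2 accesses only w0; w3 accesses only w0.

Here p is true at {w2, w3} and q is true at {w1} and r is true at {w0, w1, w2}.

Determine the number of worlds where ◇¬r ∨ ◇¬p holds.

4

w0: ◇¬r is F, ◇¬p is T. ✓
w1: ◇¬r is T, ◇¬p is T. ✓
w2: ◇¬r is F, ◇¬p is T. ✓
w3: ◇¬r is F, ◇¬p is T. ✓
Satisfying worlds: {w0, w1, w2, w3}.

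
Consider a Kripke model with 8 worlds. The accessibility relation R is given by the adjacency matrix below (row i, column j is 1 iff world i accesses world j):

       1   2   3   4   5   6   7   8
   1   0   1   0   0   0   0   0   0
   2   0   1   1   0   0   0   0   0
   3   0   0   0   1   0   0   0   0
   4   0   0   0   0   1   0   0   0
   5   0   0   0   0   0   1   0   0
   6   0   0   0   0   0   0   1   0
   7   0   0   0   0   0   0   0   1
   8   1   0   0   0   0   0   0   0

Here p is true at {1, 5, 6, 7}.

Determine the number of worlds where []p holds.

1: successors {2}; p there: 2:F. ✗
2: successors {2, 3}; p there: 2:F, 3:F. ✗
3: successors {4}; p there: 4:F. ✗
4: successors {5}; p there: 5:T. ✓
5: successors {6}; p there: 6:T. ✓
6: successors {7}; p there: 7:T. ✓
7: successors {8}; p there: 8:F. ✗
8: successors {1}; p there: 1:T. ✓
Satisfying worlds: {4, 5, 6, 8}.

4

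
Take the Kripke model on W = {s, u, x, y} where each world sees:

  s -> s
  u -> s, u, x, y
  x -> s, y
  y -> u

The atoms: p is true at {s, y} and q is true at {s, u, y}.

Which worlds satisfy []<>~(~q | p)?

{y}

s: successors {s}; <>~(~q | p) there: s:F. ✗
u: successors {s, u, x, y}; <>~(~q | p) there: s:F, u:T, x:F, y:T. ✗
x: successors {s, y}; <>~(~q | p) there: s:F, y:T. ✗
y: successors {u}; <>~(~q | p) there: u:T. ✓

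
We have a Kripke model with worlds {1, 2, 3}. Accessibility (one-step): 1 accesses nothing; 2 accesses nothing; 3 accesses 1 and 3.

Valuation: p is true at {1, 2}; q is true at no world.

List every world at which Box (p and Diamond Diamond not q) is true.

1: no successors, so Box (p and Diamond Diamond not q) holds vacuously. ✓
2: no successors, so Box (p and Diamond Diamond not q) holds vacuously. ✓
3: successors {1, 3}; p and Diamond Diamond not q there: 1:F, 3:F. ✗

{1, 2}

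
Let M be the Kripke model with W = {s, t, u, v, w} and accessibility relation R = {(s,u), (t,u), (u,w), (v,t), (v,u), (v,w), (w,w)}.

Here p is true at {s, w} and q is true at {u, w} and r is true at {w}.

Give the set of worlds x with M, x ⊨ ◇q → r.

s: ◇q is T, r is F. ✗
t: ◇q is T, r is F. ✗
u: ◇q is T, r is F. ✗
v: ◇q is T, r is F. ✗
w: ◇q is T, r is T. ✓

{w}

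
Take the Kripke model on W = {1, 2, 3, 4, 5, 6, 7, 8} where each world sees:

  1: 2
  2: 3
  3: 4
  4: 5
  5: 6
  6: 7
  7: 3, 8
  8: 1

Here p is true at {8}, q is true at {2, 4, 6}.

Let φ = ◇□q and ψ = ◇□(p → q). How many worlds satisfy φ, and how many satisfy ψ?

4 and 7

For ◇□q:
1: successors {2}; □q there: 2:F. ✗
2: successors {3}; □q there: 3:T. ✓
3: successors {4}; □q there: 4:F. ✗
4: successors {5}; □q there: 5:T. ✓
5: successors {6}; □q there: 6:F. ✗
6: successors {7}; □q there: 7:F. ✗
7: successors {3, 8}; □q there: 3:T, 8:F. ✓
8: successors {1}; □q there: 1:T. ✓
— 4 worlds.
For ◇□(p → q):
1: successors {2}; □(p → q) there: 2:T. ✓
2: successors {3}; □(p → q) there: 3:T. ✓
3: successors {4}; □(p → q) there: 4:T. ✓
4: successors {5}; □(p → q) there: 5:T. ✓
5: successors {6}; □(p → q) there: 6:T. ✓
6: successors {7}; □(p → q) there: 7:F. ✗
7: successors {3, 8}; □(p → q) there: 3:T, 8:T. ✓
8: successors {1}; □(p → q) there: 1:T. ✓
— 7 worlds.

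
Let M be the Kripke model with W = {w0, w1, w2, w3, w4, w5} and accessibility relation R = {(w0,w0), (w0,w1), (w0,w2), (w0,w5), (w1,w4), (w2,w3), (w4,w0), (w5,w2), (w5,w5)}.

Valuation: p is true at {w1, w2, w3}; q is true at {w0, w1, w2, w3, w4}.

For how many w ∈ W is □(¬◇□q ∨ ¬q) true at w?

w0: successors {w0, w1, w2, w5}; ¬◇□q ∨ ¬q there: w0:F, w1:F, w2:F, w5:T. ✗
w1: successors {w4}; ¬◇□q ∨ ¬q there: w4:T. ✓
w2: successors {w3}; ¬◇□q ∨ ¬q there: w3:T. ✓
w3: no successors, so □(¬◇□q ∨ ¬q) holds vacuously. ✓
w4: successors {w0}; ¬◇□q ∨ ¬q there: w0:F. ✗
w5: successors {w2, w5}; ¬◇□q ∨ ¬q there: w2:F, w5:T. ✗
Satisfying worlds: {w1, w2, w3}.

3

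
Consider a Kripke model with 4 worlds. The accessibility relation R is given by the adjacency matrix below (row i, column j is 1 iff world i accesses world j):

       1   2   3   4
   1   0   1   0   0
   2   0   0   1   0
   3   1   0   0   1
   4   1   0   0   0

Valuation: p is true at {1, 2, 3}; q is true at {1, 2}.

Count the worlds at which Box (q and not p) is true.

1: successors {2}; q and not p there: 2:F. ✗
2: successors {3}; q and not p there: 3:F. ✗
3: successors {1, 4}; q and not p there: 1:F, 4:F. ✗
4: successors {1}; q and not p there: 1:F. ✗
Satisfying worlds: ∅.

0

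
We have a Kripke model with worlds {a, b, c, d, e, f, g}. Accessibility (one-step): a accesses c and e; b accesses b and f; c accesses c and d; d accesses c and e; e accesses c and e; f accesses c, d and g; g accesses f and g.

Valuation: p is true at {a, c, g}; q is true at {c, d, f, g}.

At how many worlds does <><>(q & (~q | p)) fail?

0

a: successors {c, e}; <>(q & (~q | p)) there: c:T, e:T. ✓
b: successors {b, f}; <>(q & (~q | p)) there: b:F, f:T. ✓
c: successors {c, d}; <>(q & (~q | p)) there: c:T, d:T. ✓
d: successors {c, e}; <>(q & (~q | p)) there: c:T, e:T. ✓
e: successors {c, e}; <>(q & (~q | p)) there: c:T, e:T. ✓
f: successors {c, d, g}; <>(q & (~q | p)) there: c:T, d:T, g:T. ✓
g: successors {f, g}; <>(q & (~q | p)) there: f:T, g:T. ✓
Satisfying worlds: {a, b, c, d, e, f, g}.
So <><>(q & (~q | p)) fails at the other 0 worlds.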